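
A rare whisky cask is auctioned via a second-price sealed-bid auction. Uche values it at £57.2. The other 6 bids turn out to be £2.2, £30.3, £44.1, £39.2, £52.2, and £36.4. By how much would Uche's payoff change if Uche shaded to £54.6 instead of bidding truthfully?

Payoff change: £0.0.

The highest competing bid is £52.2.
Bidding truthfully at £57.2: Uche has the top bid, wins, and pays the second-highest bid £52.2. Payoff = £57.2 − £52.2 = £5.0.
Bidding £54.6: Uche has the top bid, wins, and pays the second-highest bid £52.2. Payoff = £57.2 − £52.2 = £5.0.
Change = £5.0 − £5.0 = £0.0.
The bid only affects whether you win, not the price — here both bids land on the same side of the top rival bid, so the deviation is payoff-neutral.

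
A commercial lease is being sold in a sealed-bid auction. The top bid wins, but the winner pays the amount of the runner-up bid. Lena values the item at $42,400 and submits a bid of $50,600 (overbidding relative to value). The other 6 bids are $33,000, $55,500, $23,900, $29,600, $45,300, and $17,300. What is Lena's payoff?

Highest competing bid: $55,500.
Lena's bid $50,600 is not the highest, so Lena loses, pays nothing, and earns zero payoff.

Lena's payoff: $0.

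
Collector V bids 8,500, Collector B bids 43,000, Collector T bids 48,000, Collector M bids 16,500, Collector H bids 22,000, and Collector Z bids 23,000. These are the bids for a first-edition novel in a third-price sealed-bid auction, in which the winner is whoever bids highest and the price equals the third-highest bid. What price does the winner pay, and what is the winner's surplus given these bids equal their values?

Price 23,000; surplus 25,000.

Sorted high to low: Collector T 48,000; Collector B 43,000; Collector Z 23,000; Collector H 22,000; Collector M 16,500; Collector V 8,500.
Collector T is the highest bidder, so Collector T wins.
Under the third-price rule, the price is the third-highest bid: 23,000.
Surplus = 48,000 − 23,000 = 25,000.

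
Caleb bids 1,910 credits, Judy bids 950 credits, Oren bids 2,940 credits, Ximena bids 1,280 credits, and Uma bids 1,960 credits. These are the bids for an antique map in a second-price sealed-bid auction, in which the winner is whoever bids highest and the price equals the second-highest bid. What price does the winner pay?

1,960 credits

Bids in descending order: Oren 2,940 credits, then Uma 1,960 credits, then Caleb 1,910 credits, then Ximena 1,280 credits, then Judy 950 credits.
Oren is the highest bidder, so Oren wins.
Under the second-price rule, the price is the second-highest bid: 1,960 credits.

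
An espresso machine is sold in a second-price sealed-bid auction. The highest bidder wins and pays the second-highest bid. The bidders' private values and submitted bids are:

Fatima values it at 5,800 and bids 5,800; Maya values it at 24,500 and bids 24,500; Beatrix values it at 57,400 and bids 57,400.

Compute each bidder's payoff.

Payoffs: Fatima 0, Maya 0, Beatrix 32,900.

Bids in descending order: Beatrix 57,400 > Maya 24,500 > Fatima 5,800.
Beatrix has the top bid and wins; the price is the second-highest bid, 24,500.
Beatrix's payoff = 57,400 − 24,500 = 32,900. All other bidders lose, so their payoff is 0.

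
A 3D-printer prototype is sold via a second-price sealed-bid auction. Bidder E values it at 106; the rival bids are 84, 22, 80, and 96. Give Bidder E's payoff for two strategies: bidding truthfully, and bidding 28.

(a) 10  (b) 0

The highest competing bid is 96.
Bidding truthfully at 106: Bidder E has the top bid, wins, and pays the second-highest bid 96. Payoff = 106 − 96 = 10.
Bidding 28: the top bid is 96 (a rival), so Bidder E loses. Payoff = 0.
This is the dominant-strategy logic: truthful bidding weakly beats any alternative.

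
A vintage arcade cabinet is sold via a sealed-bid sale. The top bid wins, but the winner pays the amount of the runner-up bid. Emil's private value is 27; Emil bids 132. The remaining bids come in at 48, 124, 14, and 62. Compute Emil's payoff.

Payoff = -97.

Highest competing bid: 124.
Emil's bid 132 is the highest overall, so Emil wins and pays the second-highest bid, 124.
Payoff = value − price = 27 − 124 = -97.
Overbidding won the item at a price above value — truthful bidding would have avoided this loss.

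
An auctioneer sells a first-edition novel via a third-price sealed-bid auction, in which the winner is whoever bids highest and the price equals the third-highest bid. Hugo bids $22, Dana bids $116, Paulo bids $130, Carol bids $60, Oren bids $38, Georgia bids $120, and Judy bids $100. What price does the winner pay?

Price paid: $116.

Ordered from highest: Paulo $130; Georgia $120; Dana $116; Judy $100; Carol $60; Oren $38; Hugo $22.
Paulo is the highest bidder, so Paulo wins.
Under the third-price rule, the price is the third-highest bid: $116.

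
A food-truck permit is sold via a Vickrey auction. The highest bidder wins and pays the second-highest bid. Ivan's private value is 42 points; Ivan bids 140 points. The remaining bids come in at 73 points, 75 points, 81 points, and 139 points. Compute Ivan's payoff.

Highest competing bid: 139 points.
Ivan's bid 140 points is the highest overall, so Ivan wins and pays the second-highest bid, 139 points.
Payoff = value − price = 42 points − 139 points = -97 points.
Overbidding won the item at a price above value — truthful bidding would have avoided this loss.

Ivan's payoff: -97 points.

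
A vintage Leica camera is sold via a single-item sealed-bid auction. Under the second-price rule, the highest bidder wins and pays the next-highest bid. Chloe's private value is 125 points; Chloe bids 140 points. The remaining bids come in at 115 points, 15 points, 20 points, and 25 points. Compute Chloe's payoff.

Chloe's payoff: 10 points.

Highest competing bid: 115 points.
Chloe's bid 140 points is the highest overall, so Chloe wins and pays the second-highest bid, 115 points.
Payoff = value − price = 125 points − 115 points = 10 points.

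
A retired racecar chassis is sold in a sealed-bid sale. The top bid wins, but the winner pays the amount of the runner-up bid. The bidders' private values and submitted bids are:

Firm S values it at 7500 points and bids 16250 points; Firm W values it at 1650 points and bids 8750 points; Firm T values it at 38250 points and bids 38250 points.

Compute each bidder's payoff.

Ranking the bids: Firm T 38250 points; Firm S 16250 points; Firm W 8750 points.
Firm T has the top bid and wins; the price is the second-highest bid, 16250 points.
Firm T's payoff = 38250 points − 16250 points = 22000 points. All other bidders lose, so their payoff is 0.

Firm S 0 points, Firm W 0 points, Firm T 22000 points.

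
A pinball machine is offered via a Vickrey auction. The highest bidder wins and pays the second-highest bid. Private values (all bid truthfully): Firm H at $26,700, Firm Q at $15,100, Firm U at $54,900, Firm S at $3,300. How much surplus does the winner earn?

Ordered from highest: Firm U $54,900, then Firm H $26,700, then Firm Q $15,100, then Firm S $3,300.
Firm U wins with the top bid and pays the second-highest, $26,700.
Surplus = $54,900 − $26,700 = $28,200.

$28,200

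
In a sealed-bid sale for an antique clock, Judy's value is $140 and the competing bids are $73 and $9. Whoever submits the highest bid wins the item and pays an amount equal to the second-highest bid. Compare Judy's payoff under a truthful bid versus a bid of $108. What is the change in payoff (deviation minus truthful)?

The highest competing bid is $73.
Bidding truthfully at $140: Judy has the top bid, wins, and pays the second-highest bid $73. Payoff = $140 − $73 = $67.
Bidding $108: Judy has the top bid, wins, and pays the second-highest bid $73. Payoff = $140 − $73 = $67.
Change = $67 − $67 = $0.
The bid only affects whether you win, not the price — here both bids land on the same side of the top rival bid, so the deviation is payoff-neutral.

$0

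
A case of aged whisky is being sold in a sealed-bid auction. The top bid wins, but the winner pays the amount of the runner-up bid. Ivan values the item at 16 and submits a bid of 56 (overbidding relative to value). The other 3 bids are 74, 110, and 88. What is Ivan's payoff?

Payoff = 0.

Highest competing bid: 110.
Ivan's bid 56 is not the highest, so Ivan loses, pays nothing, and earns zero payoff.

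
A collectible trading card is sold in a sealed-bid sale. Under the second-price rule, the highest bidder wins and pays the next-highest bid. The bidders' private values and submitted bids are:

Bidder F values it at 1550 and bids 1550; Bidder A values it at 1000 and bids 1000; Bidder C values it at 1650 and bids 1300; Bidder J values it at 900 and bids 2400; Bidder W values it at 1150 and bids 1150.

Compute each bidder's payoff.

Payoffs: Bidder F 0, Bidder A 0, Bidder C 0, Bidder J -650, Bidder W 0.

Ordered from highest: Bidder J 2400 > Bidder F 1550 > Bidder C 1300 > Bidder W 1150 > Bidder A 1000.
Bidder J has the top bid and wins; the price is the second-highest bid, 1550.
Bidder J's payoff = 900 − 1550 = -650. All other bidders lose, so their payoff is 0.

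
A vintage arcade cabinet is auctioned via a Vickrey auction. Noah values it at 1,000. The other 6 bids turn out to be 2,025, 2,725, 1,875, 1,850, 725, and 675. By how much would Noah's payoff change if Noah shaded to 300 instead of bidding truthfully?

The highest competing bid is 2,725.
Bidding truthfully at 1,000: the top bid is 2,725 (a rival), so Noah loses. Payoff = 0.
Bidding 300: the top bid is 2,725 (a rival), so Noah loses. Payoff = 0.
Change = 0 − 0 = 0.

0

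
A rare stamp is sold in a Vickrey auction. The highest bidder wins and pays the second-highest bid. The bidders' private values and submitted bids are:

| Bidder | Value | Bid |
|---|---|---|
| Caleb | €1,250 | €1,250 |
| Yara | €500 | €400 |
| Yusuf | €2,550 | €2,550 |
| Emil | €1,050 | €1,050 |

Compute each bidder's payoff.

Sorted high to low: Yusuf €2,550, then Caleb €1,250, then Emil €1,050, then Yara €400.
Yusuf has the top bid and wins; the price is the second-highest bid, €1,250.
Yusuf's payoff = €2,550 − €1,250 = €1,300. All other bidders lose, so their payoff is 0.

Payoffs: Caleb €0, Yara €0, Yusuf €1,300, Emil €0.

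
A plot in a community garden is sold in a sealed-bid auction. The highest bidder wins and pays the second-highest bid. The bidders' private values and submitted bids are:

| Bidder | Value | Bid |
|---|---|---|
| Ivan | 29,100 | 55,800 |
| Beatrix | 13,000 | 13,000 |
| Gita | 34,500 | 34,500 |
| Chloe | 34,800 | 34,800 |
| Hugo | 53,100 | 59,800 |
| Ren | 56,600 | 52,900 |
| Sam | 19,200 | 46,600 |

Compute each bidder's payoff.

Ivan 0, Beatrix 0, Gita 0, Chloe 0, Hugo -2,700, Ren 0, Sam 0.

Ranking the bids: Hugo 59,800; Ivan 55,800; Ren 52,900; Sam 46,600; Chloe 34,800; Gita 34,500; Beatrix 13,000.
Hugo has the top bid and wins; the price is the second-highest bid, 55,800.
Hugo's payoff = 53,100 − 55,800 = -2,700. All other bidders lose, so their payoff is 0.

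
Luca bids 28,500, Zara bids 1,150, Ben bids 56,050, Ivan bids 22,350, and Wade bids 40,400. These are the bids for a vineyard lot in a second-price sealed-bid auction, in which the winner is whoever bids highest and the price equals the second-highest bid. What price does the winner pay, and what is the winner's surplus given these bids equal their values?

The winner pays 40,400 for a surplus of 15,650.

Ranking the bids: Ben 56,050, then Wade 40,400, then Luca 28,500, then Ivan 22,350, then Zara 1,150.
Ben is the highest bidder, so Ben wins.
Under the second-price rule, the price is the second-highest bid: 40,400.
Surplus = 56,050 − 40,400 = 15,650.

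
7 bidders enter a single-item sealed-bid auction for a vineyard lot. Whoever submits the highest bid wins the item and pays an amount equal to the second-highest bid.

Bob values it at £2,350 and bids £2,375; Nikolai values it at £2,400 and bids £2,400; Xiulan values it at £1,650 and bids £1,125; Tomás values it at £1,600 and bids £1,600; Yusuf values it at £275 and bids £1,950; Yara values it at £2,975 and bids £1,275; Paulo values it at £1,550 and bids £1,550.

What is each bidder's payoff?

Ordered from highest: Nikolai £2,400 > Bob £2,375 > Yusuf £1,950 > Tomás £1,600 > Paulo £1,550 > Yara £1,275 > Xiulan £1,125.
Nikolai has the top bid and wins; the price is the second-highest bid, £2,375.
Nikolai's payoff = £2,400 − £2,375 = £25. All other bidders lose, so their payoff is 0.

Bob £0, Nikolai £25, Xiulan £0, Tomás £0, Yusuf £0, Yara £0, Paulo £0.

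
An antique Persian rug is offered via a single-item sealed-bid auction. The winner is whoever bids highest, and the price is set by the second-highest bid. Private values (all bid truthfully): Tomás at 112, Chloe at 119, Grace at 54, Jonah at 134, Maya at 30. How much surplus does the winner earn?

15

Bids in descending order: Jonah 134; Chloe 119; Tomás 112; Grace 54; Maya 30.
Jonah wins with the top bid and pays the second-highest, 119.
Surplus = 134 − 119 = 15.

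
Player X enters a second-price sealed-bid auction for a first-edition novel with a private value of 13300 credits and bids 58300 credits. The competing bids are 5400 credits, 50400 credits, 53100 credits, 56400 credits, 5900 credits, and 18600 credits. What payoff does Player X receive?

Payoff = -43100 credits.

Highest competing bid: 56400 credits.
Player X's bid 58300 credits is the highest overall, so Player X wins and pays the second-highest bid, 56400 credits.
Payoff = value − price = 13300 credits − 56400 credits = -43100 credits.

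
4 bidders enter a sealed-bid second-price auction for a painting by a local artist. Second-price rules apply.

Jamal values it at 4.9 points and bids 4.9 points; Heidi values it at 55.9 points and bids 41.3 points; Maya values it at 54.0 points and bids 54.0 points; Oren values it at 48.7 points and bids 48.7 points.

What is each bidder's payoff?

Ranking the bids: Maya 54.0 points > Oren 48.7 points > Heidi 41.3 points > Jamal 4.9 points.
Maya has the top bid and wins; the price is the second-highest bid, 48.7 points.
Maya's payoff = 54.0 points − 48.7 points = 5.3 points. All other bidders lose, so their payoff is 0.

Payoffs: Jamal 0.0 points, Heidi 0.0 points, Maya 5.3 points, Oren 0.0 points.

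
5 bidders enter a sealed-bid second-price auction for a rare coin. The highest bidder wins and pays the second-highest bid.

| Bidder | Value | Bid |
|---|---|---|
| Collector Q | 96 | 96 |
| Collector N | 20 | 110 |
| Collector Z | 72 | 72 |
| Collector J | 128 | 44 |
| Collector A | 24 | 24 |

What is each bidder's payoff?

Bids in descending order: Collector N 110, then Collector Q 96, then Collector Z 72, then Collector J 44, then Collector A 24.
Collector N has the top bid and wins; the price is the second-highest bid, 96.
Collector N's payoff = 20 − 96 = -76. All other bidders lose, so their payoff is 0.

Collector Q 0, Collector N -76, Collector Z 0, Collector J 0, Collector A 0.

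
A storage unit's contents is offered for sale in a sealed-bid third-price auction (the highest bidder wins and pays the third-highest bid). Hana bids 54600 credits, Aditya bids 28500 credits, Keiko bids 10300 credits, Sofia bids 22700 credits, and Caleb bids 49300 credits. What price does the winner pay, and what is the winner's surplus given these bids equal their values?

Ordered from highest: Hana 54600 credits; Caleb 49300 credits; Aditya 28500 credits; Sofia 22700 credits; Keiko 10300 credits.
Hana is the highest bidder, so Hana wins.
Under the third-price rule, the price is the third-highest bid: 28500 credits.
Surplus = 54600 credits − 28500 credits = 26100 credits.

The winner pays 28500 credits for a surplus of 26100 credits.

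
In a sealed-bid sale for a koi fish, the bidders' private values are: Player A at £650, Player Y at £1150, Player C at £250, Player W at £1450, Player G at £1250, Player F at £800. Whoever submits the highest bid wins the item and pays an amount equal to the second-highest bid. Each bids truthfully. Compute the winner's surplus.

Ordered from highest: Player W £1450 > Player G £1250 > Player Y £1150 > Player F £800 > Player A £650 > Player C £250.
Player W wins with the top bid and pays the second-highest, £1250.
Surplus = £1450 − £1250 = £200.

£200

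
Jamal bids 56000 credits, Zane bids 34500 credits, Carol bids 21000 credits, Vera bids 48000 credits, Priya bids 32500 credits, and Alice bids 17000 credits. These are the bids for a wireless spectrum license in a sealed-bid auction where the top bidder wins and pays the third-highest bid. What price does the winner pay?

Bids in descending order: Jamal 56000 credits; Vera 48000 credits; Zane 34500 credits; Priya 32500 credits; Carol 21000 credits; Alice 17000 credits.
Jamal is the highest bidder, so Jamal wins.
Under the third-price rule, the price is the third-highest bid: 34500 credits.

34500 credits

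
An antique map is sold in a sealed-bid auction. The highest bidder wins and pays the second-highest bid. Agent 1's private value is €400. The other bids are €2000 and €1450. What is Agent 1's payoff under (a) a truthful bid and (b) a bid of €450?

The highest competing bid is €2000.
Bidding truthfully at €400: the top bid is €2000 (a rival), so Agent 1 loses. Payoff = €0.
Bidding €450: the top bid is €2000 (a rival), so Agent 1 loses. Payoff = €0.

Truthful: €0; alternative: €0.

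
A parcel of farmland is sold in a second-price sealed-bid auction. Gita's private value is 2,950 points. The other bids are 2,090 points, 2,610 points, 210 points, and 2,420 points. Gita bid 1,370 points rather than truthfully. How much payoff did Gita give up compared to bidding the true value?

The highest competing bid is 2,610 points.
Bidding truthfully at 2,950 points: Gita has the top bid, wins, and pays the second-highest bid 2,610 points. Payoff = 2,950 points − 2,610 points = 340 points.
Bidding 1,370 points: the top bid is 2,610 points (a rival), so Gita loses. Payoff = 0 points.
Regret = truthful payoff − actual payoff = 340 points − 0 points = 340 points.
This is the dominant-strategy logic: truthful bidding weakly beats any alternative.

340 points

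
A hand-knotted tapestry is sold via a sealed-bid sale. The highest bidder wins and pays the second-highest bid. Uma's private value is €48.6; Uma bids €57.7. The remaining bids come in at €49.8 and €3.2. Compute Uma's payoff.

Highest competing bid: €49.8.
Uma's bid €57.7 is the highest overall, so Uma wins and pays the second-highest bid, €49.8.
Payoff = value − price = €48.6 − €49.8 = -€1.2.
Overbidding won the item at a price above value — truthful bidding would have avoided this loss.

-€1.2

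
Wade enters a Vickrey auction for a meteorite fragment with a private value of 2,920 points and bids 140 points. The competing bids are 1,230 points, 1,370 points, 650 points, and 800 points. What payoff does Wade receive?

0 points

Highest competing bid: 1,370 points.
Wade's bid 140 points is not the highest, so Wade loses, pays nothing, and earns zero payoff.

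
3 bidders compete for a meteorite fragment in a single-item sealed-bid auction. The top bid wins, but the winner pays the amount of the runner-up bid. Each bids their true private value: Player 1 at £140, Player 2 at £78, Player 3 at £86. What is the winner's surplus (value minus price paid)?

Ranking the bids: Player 1 £140; Player 3 £86; Player 2 £78.
Player 1 wins with the top bid and pays the second-highest, £86.
Surplus = £140 − £86 = £54.

£54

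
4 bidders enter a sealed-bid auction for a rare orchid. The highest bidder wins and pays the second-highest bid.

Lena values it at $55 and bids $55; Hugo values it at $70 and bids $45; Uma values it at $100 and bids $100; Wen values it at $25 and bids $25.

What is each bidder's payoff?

Bids in descending order: Uma $100, then Lena $55, then Hugo $45, then Wen $25.
Uma has the top bid and wins; the price is the second-highest bid, $55.
Uma's payoff = $100 − $55 = $45. All other bidders lose, so their payoff is 0.

Payoffs: Lena $0, Hugo $0, Uma $45, Wen $0.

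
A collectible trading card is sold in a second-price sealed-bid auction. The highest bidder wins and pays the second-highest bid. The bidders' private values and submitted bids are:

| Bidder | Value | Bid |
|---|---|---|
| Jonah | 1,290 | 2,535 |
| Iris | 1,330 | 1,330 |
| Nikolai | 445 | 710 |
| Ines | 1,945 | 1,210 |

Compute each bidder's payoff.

Ranking the bids: Jonah 2,535; Iris 1,330; Ines 1,210; Nikolai 710.
Jonah has the top bid and wins; the price is the second-highest bid, 1,330.
Jonah's payoff = 1,290 − 1,330 = -40. All other bidders lose, so their payoff is 0.

Payoffs: Jonah -40, Iris 0, Nikolai 0, Ines 0.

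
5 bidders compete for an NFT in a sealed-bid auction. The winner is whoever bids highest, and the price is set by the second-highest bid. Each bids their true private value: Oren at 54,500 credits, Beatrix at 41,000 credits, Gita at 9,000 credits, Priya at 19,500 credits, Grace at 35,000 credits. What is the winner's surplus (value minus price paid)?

Bids in descending order: Oren 54,500 credits, then Beatrix 41,000 credits, then Grace 35,000 credits, then Priya 19,500 credits, then Gita 9,000 credits.
Oren wins with the top bid and pays the second-highest, 41,000 credits.
Surplus = 54,500 credits − 41,000 credits = 13,500 credits.

13,500 credits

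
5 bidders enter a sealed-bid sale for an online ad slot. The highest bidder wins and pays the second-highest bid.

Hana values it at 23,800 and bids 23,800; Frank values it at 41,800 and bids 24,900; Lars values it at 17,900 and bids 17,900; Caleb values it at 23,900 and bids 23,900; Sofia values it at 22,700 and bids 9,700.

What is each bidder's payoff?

Hana 0, Frank 17,900, Lars 0, Caleb 0, Sofia 0.

Bids in descending order: Frank 24,900 > Caleb 23,900 > Hana 23,800 > Lars 17,900 > Sofia 9,700.
Frank has the top bid and wins; the price is the second-highest bid, 23,900.
Frank's payoff = 41,800 − 23,900 = 17,900. All other bidders lose, so their payoff is 0.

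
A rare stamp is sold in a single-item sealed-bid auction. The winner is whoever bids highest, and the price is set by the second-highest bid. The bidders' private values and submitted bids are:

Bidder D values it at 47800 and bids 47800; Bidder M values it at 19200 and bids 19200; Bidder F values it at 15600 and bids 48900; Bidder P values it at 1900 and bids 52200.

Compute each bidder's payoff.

Bids in descending order: Bidder P 52200 > Bidder F 48900 > Bidder D 47800 > Bidder M 19200.
Bidder P has the top bid and wins; the price is the second-highest bid, 48900.
Bidder P's payoff = 1900 − 48900 = -47000. All other bidders lose, so their payoff is 0.

Bidder D 0, Bidder M 0, Bidder F 0, Bidder P -47000.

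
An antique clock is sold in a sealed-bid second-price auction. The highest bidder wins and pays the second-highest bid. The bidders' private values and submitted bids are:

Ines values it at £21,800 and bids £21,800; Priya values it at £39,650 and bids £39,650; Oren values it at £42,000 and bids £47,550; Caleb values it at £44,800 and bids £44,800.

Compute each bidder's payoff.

Ordered from highest: Oren £47,550; Caleb £44,800; Priya £39,650; Ines £21,800.
Oren has the top bid and wins; the price is the second-highest bid, £44,800.
Oren's payoff = £42,000 − £44,800 = -£2,800. All other bidders lose, so their payoff is 0.

Payoffs: Ines £0, Priya £0, Oren -£2,800, Caleb £0.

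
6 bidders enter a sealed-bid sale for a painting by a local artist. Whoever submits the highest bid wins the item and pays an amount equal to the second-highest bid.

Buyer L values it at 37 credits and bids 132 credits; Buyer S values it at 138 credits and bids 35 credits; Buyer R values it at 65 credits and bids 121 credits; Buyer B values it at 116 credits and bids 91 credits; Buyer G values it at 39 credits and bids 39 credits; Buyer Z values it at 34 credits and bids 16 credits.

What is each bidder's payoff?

Ranking the bids: Buyer L 132 credits; Buyer R 121 credits; Buyer B 91 credits; Buyer G 39 credits; Buyer S 35 credits; Buyer Z 16 credits.
Buyer L has the top bid and wins; the price is the second-highest bid, 121 credits.
Buyer L's payoff = 37 credits − 121 credits = -84 credits. All other bidders lose, so their payoff is 0.

Payoffs: Buyer L -84 credits, Buyer S 0 credits, Buyer R 0 credits, Buyer B 0 credits, Buyer G 0 credits, Buyer Z 0 credits.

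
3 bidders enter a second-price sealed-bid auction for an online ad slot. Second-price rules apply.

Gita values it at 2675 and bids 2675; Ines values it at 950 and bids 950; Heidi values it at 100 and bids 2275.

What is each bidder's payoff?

Sorted high to low: Gita 2675 > Heidi 2275 > Ines 950.
Gita has the top bid and wins; the price is the second-highest bid, 2275.
Gita's payoff = 2675 − 2275 = 400. All other bidders lose, so their payoff is 0.

Gita 400, Ines 0, Heidi 0.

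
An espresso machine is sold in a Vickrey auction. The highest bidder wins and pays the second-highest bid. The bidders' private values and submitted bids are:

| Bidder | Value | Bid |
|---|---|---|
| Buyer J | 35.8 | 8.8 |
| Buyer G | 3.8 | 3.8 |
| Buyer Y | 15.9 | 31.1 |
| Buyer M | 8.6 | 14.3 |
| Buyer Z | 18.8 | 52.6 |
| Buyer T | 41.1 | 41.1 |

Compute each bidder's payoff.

Buyer J 0.0, Buyer G 0.0, Buyer Y 0.0, Buyer M 0.0, Buyer Z -22.3, Buyer T 0.0.

Sorted high to low: Buyer Z 52.6 > Buyer T 41.1 > Buyer Y 31.1 > Buyer M 14.3 > Buyer J 8.8 > Buyer G 3.8.
Buyer Z has the top bid and wins; the price is the second-highest bid, 41.1.
Buyer Z's payoff = 18.8 − 41.1 = -22.3. All other bidders lose, so their payoff is 0.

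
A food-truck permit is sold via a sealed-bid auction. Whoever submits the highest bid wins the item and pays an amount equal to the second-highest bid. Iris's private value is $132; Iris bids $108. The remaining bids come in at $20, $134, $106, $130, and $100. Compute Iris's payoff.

Payoff = $0.

Highest competing bid: $134.
Iris's bid $108 is not the highest, so Iris loses, pays nothing, and earns zero payoff.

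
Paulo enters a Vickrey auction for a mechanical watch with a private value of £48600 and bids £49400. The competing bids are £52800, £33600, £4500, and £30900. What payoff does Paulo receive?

Paulo's payoff: £0.

Highest competing bid: £52800.
Paulo's bid £49400 is not the highest, so Paulo loses, pays nothing, and earns zero payoff.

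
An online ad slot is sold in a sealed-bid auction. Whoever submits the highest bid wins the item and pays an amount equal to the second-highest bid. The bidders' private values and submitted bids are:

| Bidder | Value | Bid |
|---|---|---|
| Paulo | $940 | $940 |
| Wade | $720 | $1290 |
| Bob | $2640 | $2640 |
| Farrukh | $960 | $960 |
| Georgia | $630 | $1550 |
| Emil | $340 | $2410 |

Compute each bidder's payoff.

Paulo $0, Wade $0, Bob $230, Farrukh $0, Georgia $0, Emil $0.

Ranking the bids: Bob $2640 > Emil $2410 > Georgia $1550 > Wade $1290 > Farrukh $960 > Paulo $940.
Bob has the top bid and wins; the price is the second-highest bid, $2410.
Bob's payoff = $2640 − $2410 = $230. All other bidders lose, so their payoff is 0.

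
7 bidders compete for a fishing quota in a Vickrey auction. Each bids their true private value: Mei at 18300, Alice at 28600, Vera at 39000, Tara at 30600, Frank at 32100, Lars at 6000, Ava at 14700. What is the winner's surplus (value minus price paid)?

Ordered from highest: Vera 39000 > Frank 32100 > Tara 30600 > Alice 28600 > Mei 18300 > Ava 14700 > Lars 6000.
Vera wins with the top bid and pays the second-highest, 32100.
Surplus = 39000 − 32100 = 6900.

Winner's surplus: 6900.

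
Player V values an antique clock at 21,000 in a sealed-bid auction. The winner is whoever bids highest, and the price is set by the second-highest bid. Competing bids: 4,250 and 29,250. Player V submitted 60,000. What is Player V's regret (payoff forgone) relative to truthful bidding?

8,250

The highest competing bid is 29,250.
Bidding truthfully at 21,000: the top bid is 29,250 (a rival), so Player V loses. Payoff = 0.
Bidding 60,000: Player V has the top bid, wins, and pays the second-highest bid 29,250. Payoff = 21,000 − 29,250 = -8,250.
Regret = truthful payoff − actual payoff = 0 − -8,250 = 8,250.
This is the dominant-strategy logic: truthful bidding weakly beats any alternative.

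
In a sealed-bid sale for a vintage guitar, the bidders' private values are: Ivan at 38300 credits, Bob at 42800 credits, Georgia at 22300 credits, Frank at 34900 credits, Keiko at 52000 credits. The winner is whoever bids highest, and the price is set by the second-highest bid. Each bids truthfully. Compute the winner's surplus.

Ranking the bids: Keiko 52000 credits; Bob 42800 credits; Ivan 38300 credits; Frank 34900 credits; Georgia 22300 credits.
Keiko wins with the top bid and pays the second-highest, 42800 credits.
Surplus = 52000 credits − 42800 credits = 9200 credits.

Surplus = 9200 credits.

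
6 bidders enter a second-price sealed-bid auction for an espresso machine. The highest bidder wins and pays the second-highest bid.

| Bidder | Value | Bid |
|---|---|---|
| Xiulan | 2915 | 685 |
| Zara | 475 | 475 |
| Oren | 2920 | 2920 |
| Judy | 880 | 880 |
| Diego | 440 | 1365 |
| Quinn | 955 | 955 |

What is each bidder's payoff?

Ranking the bids: Oren 2920, then Diego 1365, then Quinn 955, then Judy 880, then Xiulan 685, then Zara 475.
Oren has the top bid and wins; the price is the second-highest bid, 1365.
Oren's payoff = 2920 − 1365 = 1555. All other bidders lose, so their payoff is 0.

Payoffs: Xiulan 0, Zara 0, Oren 1555, Judy 0, Diego 0, Quinn 0.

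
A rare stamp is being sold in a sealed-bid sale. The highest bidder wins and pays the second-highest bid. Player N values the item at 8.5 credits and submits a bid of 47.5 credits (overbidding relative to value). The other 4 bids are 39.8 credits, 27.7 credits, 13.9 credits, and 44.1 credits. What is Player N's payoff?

Highest competing bid: 44.1 credits.
Player N's bid 47.5 credits is the highest overall, so Player N wins and pays the second-highest bid, 44.1 credits.
Payoff = value − price = 8.5 credits − 44.1 credits = -35.6 credits.
Overbidding won the item at a price above value — truthful bidding would have avoided this loss.

-35.6 credits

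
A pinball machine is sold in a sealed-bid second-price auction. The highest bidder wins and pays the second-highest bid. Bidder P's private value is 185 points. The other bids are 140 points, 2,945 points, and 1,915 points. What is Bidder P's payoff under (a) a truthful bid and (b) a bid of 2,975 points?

The highest competing bid is 2,945 points.
Bidding truthfully at 185 points: the top bid is 2,945 points (a rival), so Bidder P loses. Payoff = 0 points.
Bidding 2,975 points: Bidder P has the top bid, wins, and pays the second-highest bid 2,945 points. Payoff = 185 points − 2,945 points = -2,760 points.

Truthful: 0 points; alternative: -2,760 points.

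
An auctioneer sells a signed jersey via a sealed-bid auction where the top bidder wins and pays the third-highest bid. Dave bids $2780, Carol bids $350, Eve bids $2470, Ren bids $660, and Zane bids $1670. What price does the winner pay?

Ranking the bids: Dave $2780; Eve $2470; Zane $1670; Ren $660; Carol $350.
Dave is the highest bidder, so Dave wins.
Under the third-price rule, the price is the third-highest bid: $1670.

$1670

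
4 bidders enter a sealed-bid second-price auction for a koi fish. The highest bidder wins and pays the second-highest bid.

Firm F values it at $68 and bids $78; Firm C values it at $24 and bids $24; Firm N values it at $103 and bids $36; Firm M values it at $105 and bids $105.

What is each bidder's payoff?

Payoffs: Firm F $0, Firm C $0, Firm N $0, Firm M $27.

Ordered from highest: Firm M $105; Firm F $78; Firm N $36; Firm C $24.
Firm M has the top bid and wins; the price is the second-highest bid, $78.
Firm M's payoff = $105 − $78 = $27. All other bidders lose, so their payoff is 0.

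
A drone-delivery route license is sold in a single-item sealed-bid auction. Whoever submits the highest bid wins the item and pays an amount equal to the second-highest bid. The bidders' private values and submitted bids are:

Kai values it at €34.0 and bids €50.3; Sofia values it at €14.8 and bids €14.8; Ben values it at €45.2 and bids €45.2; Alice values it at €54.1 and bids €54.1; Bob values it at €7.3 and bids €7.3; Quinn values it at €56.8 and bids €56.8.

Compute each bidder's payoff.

Bids in descending order: Quinn €56.8; Alice €54.1; Kai €50.3; Ben €45.2; Sofia €14.8; Bob €7.3.
Quinn has the top bid and wins; the price is the second-highest bid, €54.1.
Quinn's payoff = €56.8 − €54.1 = €2.7. All other bidders lose, so their payoff is 0.

Kai €0.0, Sofia €0.0, Ben €0.0, Alice €0.0, Bob €0.0, Quinn €2.7.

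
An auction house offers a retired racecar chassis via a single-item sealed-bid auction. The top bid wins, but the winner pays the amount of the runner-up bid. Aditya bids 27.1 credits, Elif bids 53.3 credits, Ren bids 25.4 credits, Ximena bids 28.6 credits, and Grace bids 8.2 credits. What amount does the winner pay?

Sorted high to low: Elif 53.3 credits > Ximena 28.6 credits > Aditya 27.1 credits > Ren 25.4 credits > Grace 8.2 credits.
Elif has the highest bid, so Elif wins.
The second-highest bid is 28.6 credits, so that is what Elif pays.

Price paid: 28.6 credits.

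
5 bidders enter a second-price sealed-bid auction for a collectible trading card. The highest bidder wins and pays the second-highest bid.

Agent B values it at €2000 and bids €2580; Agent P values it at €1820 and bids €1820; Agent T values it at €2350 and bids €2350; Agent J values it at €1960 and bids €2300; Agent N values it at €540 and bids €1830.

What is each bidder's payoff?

Payoffs: Agent B -€350, Agent P €0, Agent T €0, Agent J €0, Agent N €0.

Sorted high to low: Agent B €2580, then Agent T €2350, then Agent J €2300, then Agent N €1830, then Agent P €1820.
Agent B has the top bid and wins; the price is the second-highest bid, €2350.
Agent B's payoff = €2000 − €2350 = -€350. All other bidders lose, so their payoff is 0.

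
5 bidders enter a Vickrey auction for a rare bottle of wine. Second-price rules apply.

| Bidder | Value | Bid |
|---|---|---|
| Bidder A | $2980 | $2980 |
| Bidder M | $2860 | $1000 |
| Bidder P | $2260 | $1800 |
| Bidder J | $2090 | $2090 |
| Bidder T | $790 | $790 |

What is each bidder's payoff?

Bids in descending order: Bidder A $2980, then Bidder J $2090, then Bidder P $1800, then Bidder M $1000, then Bidder T $790.
Bidder A has the top bid and wins; the price is the second-highest bid, $2090.
Bidder A's payoff = $2980 − $2090 = $890. All other bidders lose, so their payoff is 0.

Payoffs: Bidder A $890, Bidder M $0, Bidder P $0, Bidder J $0, Bidder T $0.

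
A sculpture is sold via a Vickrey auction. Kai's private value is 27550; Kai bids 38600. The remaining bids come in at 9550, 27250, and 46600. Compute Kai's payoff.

Highest competing bid: 46600.
Kai's bid 38600 is not the highest, so Kai loses, pays nothing, and earns zero payoff.

Kai's payoff: 0.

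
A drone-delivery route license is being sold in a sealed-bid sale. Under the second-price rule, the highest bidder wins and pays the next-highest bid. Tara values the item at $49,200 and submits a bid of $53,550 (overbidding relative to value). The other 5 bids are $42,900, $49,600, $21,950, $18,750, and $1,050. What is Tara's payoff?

Highest competing bid: $49,600.
Tara's bid $53,550 is the highest overall, so Tara wins and pays the second-highest bid, $49,600.
Payoff = value − price = $49,200 − $49,600 = -$400.
Overbidding won the item at a price above value — truthful bidding would have avoided this loss.

Tara's payoff: -$400.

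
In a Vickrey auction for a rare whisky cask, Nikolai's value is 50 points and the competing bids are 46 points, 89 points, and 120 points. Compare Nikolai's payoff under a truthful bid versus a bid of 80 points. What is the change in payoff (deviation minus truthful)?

Change in payoff: 0 points.

The highest competing bid is 120 points.
Bidding truthfully at 50 points: the top bid is 120 points (a rival), so Nikolai loses. Payoff = 0 points.
Bidding 80 points: the top bid is 120 points (a rival), so Nikolai loses. Payoff = 0 points.
Change = 0 points − 0 points = 0 points.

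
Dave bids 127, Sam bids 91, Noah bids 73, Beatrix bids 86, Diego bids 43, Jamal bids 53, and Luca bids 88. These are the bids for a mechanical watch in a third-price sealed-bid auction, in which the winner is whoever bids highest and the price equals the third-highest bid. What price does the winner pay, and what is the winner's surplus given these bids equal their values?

Price 88; surplus 39.

Ranking the bids: Dave 127; Sam 91; Luca 88; Beatrix 86; Noah 73; Jamal 53; Diego 43.
Dave is the highest bidder, so Dave wins.
Under the third-price rule, the price is the third-highest bid: 88.
Surplus = 127 − 88 = 39.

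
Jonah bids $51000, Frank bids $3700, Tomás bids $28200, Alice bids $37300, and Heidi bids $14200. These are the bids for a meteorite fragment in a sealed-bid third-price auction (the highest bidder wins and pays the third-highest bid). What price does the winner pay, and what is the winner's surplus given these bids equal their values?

The winner pays $28200 for a surplus of $22800.

Ordered from highest: Jonah $51000, then Alice $37300, then Tomás $28200, then Heidi $14200, then Frank $3700.
Jonah is the highest bidder, so Jonah wins.
Under the third-price rule, the price is the third-highest bid: $28200.
Surplus = $51000 − $28200 = $22800.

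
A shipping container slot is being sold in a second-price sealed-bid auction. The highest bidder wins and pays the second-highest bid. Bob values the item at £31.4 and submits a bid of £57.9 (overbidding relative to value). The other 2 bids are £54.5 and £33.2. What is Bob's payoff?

Payoff = -£23.1.

Highest competing bid: £54.5.
Bob's bid £57.9 is the highest overall, so Bob wins and pays the second-highest bid, £54.5.
Payoff = value − price = £31.4 − £54.5 = -£23.1.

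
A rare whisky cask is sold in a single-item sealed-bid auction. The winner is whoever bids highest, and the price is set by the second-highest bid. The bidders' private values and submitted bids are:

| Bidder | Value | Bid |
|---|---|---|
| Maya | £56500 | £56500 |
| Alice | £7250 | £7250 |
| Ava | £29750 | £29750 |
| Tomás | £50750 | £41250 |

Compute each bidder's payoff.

Sorted high to low: Maya £56500 > Tomás £41250 > Ava £29750 > Alice £7250.
Maya has the top bid and wins; the price is the second-highest bid, £41250.
Maya's payoff = £56500 − £41250 = £15250. All other bidders lose, so their payoff is 0.

Maya £15250, Alice £0, Ava £0, Tomás £0.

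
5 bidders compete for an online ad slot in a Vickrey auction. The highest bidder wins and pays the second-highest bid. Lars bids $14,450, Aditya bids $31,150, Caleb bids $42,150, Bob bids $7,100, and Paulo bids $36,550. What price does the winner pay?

$36,550

Sorted high to low: Caleb $42,150, then Paulo $36,550, then Aditya $31,150, then Lars $14,450, then Bob $7,100.
Caleb has the highest bid, so Caleb wins.
The second-highest bid is $36,550, so that is what Caleb pays.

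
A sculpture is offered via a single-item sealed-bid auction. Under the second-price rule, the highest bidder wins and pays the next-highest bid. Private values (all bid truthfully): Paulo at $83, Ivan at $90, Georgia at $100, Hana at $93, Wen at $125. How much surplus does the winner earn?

Ranking the bids: Wen $125 > Georgia $100 > Hana $93 > Ivan $90 > Paulo $83.
Wen wins with the top bid and pays the second-highest, $100.
Surplus = $125 − $100 = $25.

Surplus = $25.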